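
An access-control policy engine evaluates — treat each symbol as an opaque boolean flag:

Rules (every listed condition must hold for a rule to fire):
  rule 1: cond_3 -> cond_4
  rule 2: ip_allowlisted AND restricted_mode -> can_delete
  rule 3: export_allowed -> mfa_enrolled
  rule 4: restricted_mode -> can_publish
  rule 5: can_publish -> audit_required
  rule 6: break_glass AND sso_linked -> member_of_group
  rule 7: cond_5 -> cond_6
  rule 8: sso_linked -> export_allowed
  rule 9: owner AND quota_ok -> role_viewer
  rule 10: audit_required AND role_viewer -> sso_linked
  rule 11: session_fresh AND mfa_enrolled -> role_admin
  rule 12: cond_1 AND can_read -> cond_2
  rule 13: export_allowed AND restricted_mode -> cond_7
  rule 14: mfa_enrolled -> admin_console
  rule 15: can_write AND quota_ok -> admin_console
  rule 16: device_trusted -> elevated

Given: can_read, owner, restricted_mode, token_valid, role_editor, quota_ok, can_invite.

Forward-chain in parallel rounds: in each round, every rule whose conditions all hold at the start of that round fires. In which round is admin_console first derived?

6

[1] rule 4 [restricted_mode -> can_publish]; rule 9 [owner AND quota_ok -> role_viewer]. ⇒ new: can_publish, role_viewer.
[2] rule 5 [can_publish -> audit_required]. ⇒ new: audit_required.
[3] rule 10 [audit_required AND role_viewer -> sso_linked]. ⇒ new: sso_linked.
[4] rule 8 [sso_linked -> export_allowed]. ⇒ new: export_allowed.
[5] rule 3 [export_allowed -> mfa_enrolled]; rule 13 [export_allowed AND restricted_mode -> cond_7]. ⇒ new: mfa_enrolled, cond_7.
[6] rule 14 [mfa_enrolled -> admin_console]. ⇒ new: admin_console.
admin_console first appears in round 6.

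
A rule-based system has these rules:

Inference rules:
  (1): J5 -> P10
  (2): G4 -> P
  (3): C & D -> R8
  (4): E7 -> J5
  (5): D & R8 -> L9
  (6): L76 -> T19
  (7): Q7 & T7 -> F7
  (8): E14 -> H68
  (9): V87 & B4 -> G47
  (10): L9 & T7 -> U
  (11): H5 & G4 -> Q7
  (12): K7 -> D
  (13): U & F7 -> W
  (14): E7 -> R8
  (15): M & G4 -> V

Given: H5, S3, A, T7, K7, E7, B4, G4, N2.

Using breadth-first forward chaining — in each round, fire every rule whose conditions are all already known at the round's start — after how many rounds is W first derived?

4

Round 1 — (2), (4), (11), (12), (14), derive P, J5, Q7, D, R8.
Round 2 — (1), (5), (7), derive P10, L9, F7.
Round 3 — (10), derive U.
Round 4 — (13), derive W.
W first appears in round 4.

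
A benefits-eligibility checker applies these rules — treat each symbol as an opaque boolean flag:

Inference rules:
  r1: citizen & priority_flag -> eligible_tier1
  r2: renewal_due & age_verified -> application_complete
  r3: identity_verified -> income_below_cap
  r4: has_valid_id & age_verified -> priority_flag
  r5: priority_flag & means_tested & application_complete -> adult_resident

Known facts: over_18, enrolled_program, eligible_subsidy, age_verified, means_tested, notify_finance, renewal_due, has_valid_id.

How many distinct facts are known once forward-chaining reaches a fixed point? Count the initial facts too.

Round 1 — r2, r4, derive application_complete, priority_flag.
Round 2 — r5, derive adult_resident.
Closure: {adult_resident, age_verified, application_complete, eligible_subsidy, enrolled_program, has_valid_id, means_tested, notify_finance, over_18, priority_flag, renewal_due} — 11 facts.

11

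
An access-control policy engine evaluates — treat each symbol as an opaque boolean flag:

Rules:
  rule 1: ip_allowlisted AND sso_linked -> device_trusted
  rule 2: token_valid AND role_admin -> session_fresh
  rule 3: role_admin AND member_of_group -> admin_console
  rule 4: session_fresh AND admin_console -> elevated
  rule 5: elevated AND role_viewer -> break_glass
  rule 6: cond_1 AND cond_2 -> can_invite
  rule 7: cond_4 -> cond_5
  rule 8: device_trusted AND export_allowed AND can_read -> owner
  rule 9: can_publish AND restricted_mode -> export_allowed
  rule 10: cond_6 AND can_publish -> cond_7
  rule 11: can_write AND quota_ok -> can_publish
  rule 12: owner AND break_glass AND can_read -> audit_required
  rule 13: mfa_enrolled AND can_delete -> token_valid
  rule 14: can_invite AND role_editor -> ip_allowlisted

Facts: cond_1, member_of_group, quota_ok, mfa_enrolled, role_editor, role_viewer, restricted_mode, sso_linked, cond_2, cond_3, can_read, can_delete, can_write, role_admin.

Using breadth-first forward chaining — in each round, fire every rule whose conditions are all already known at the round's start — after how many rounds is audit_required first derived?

Round 1 — rule 3, rule 6, rule 11, rule 13, derive admin_console, can_invite, can_publish, token_valid.
Round 2 — rule 2, rule 9, rule 14, derive session_fresh, export_allowed, ip_allowlisted.
Round 3 — rule 1, rule 4, derive device_trusted, elevated.
Round 4 — rule 5, rule 8, derive break_glass, owner.
Round 5 — rule 12, derive audit_required.
audit_required first appears in round 5.

5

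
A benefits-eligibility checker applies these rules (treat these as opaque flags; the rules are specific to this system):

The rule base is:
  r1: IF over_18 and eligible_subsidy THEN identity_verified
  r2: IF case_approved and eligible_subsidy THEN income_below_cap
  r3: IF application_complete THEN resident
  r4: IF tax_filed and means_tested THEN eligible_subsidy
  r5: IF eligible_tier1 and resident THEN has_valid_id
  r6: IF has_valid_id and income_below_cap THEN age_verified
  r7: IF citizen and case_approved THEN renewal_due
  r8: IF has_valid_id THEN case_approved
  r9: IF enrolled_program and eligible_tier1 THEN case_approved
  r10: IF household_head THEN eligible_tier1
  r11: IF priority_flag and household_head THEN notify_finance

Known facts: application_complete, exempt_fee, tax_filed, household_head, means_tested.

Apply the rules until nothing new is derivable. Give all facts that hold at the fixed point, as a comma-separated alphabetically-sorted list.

Round 1: r3 [IF application_complete THEN resident]; r4 [IF tax_filed and means_tested THEN eligible_subsidy]; r10 [IF household_head THEN eligible_tier1]. Adds resident, eligible_subsidy, eligible_tier1.
Round 2: r5 [IF eligible_tier1 and resident THEN has_valid_id]. Adds has_valid_id.
Round 3: r8 [IF has_valid_id THEN case_approved]. Adds case_approved.
Round 4: r2 [IF case_approved and eligible_subsidy THEN income_below_cap]. Adds income_below_cap.
Round 5: r6 [IF has_valid_id and income_below_cap THEN age_verified]. Adds age_verified.

age_verified, application_complete, case_approved, eligible_subsidy, eligible_tier1, exempt_fee, has_valid_id, household_head, income_below_cap, means_tested, resident, tax_filed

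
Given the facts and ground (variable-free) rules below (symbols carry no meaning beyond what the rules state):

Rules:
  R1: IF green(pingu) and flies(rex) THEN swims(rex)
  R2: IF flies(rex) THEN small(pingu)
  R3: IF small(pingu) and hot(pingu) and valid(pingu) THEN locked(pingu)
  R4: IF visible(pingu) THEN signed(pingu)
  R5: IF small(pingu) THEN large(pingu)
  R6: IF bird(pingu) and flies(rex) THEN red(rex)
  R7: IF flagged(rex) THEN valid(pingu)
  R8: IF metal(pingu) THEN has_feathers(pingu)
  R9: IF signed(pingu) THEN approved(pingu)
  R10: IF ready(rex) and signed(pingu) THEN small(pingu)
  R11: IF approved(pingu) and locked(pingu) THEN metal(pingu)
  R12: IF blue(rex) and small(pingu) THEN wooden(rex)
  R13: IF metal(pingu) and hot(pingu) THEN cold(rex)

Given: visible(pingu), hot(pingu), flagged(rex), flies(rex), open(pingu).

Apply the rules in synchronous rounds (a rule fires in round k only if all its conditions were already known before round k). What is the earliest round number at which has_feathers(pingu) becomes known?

4

Round 1 — R2, R4, R7, derive small(pingu), signed(pingu), valid(pingu).
Round 2 — R3, R5, R9, derive locked(pingu), large(pingu), approved(pingu).
Round 3 — R11, derive metal(pingu).
Round 4 — R8, R13, derive has_feathers(pingu), cold(rex).
has_feathers(pingu) first appears in round 4.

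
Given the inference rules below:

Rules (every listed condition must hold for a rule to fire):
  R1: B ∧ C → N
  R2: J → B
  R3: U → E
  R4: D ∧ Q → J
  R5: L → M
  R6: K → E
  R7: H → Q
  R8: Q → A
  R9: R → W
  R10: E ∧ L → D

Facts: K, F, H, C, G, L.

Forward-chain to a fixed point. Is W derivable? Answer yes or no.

Round 1: R5 [L → M]; R6 [K → E]; R7 [H → Q]. New: M, E, Q.
Round 2: R8 [Q → A]; R10 [E ∧ L → D]. New: A, D.
Round 3: R4 [D ∧ Q → J]. New: J.
Round 4: R2 [J → B]. New: B.
Round 5: R1 [B ∧ C → N]. New: N.
Fixed point reached. W is concluded only by R9; R9 needs R (never derived).

no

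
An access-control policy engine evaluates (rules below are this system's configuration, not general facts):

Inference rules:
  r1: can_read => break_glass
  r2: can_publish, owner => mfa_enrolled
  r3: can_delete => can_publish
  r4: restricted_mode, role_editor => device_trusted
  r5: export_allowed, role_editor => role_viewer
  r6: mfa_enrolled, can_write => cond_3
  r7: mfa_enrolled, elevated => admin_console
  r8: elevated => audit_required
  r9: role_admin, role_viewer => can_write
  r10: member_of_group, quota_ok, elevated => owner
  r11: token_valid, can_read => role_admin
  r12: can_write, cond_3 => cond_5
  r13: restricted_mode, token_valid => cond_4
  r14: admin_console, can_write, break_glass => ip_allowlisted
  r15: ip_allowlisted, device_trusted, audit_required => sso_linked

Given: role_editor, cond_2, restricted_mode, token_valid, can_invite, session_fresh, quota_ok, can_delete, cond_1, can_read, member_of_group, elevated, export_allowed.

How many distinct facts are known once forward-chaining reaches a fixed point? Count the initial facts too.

28

Round 1: r1 [can_read => break_glass]; r3 [can_delete => can_publish]; r4 [restricted_mode, role_editor => device_trusted]; r5 [export_allowed, role_editor => role_viewer]; r8 [elevated => audit_required]; r10 [member_of_group, quota_ok, elevated => owner]; r11 [token_valid, can_read => role_admin]; r13 [restricted_mode, token_valid => cond_4]. New: break_glass, can_publish, device_trusted, role_viewer, audit_required, owner, role_admin, cond_4.
Round 2: r2 [can_publish, owner => mfa_enrolled]; r9 [role_admin, role_viewer => can_write]. New: mfa_enrolled, can_write.
Round 3: r6 [mfa_enrolled, can_write => cond_3]; r7 [mfa_enrolled, elevated => admin_console]. New: cond_3, admin_console.
Round 4: r12 [can_write, cond_3 => cond_5]; r14 [admin_console, can_write, break_glass => ip_allowlisted]. New: cond_5, ip_allowlisted.
Round 5: r15 [ip_allowlisted, device_trusted, audit_required => sso_linked]. New: sso_linked.
Closure: {admin_console, audit_required, break_glass, can_delete, can_invite, can_publish, can_read, can_write, cond_1, cond_2, cond_3, cond_4, cond_5, device_trusted, elevated, export_allowed, ip_allowlisted, member_of_group, mfa_enrolled, owner, quota_ok, restricted_mode, role_admin, role_editor, role_viewer, session_fresh, sso_linked, token_valid} — 28 facts.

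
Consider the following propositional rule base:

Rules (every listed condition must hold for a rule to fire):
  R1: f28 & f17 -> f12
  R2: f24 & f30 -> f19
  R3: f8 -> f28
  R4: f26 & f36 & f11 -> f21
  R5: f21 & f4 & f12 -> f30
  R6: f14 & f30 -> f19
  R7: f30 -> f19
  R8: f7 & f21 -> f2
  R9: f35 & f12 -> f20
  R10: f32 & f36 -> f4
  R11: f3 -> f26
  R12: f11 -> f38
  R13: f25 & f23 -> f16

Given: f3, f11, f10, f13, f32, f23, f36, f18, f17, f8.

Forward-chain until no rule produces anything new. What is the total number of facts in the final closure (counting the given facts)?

18

Round 1 — R3, R10, R11, R12, derive f28, f4, f26, f38.
Round 2 — R1, R4, derive f12, f21.
Round 3 — R5, derive f30.
Round 4 — R7, derive f19.
Closure: {f10, f11, f12, f13, f17, f18, f19, f21, f23, f26, f28, f3, f30, f32, f36, f38, f4, f8} — 18 facts.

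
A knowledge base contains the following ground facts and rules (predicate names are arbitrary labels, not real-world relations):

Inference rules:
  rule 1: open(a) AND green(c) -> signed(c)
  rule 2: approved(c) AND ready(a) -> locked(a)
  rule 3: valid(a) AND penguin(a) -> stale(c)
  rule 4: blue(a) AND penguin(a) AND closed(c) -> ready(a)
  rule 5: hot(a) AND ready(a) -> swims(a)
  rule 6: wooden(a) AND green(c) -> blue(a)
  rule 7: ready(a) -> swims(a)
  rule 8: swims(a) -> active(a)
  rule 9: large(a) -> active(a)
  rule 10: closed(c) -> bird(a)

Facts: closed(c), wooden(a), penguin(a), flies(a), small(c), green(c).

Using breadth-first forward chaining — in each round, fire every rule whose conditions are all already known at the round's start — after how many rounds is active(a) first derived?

4

Round 1: rule 6 [wooden(a) AND green(c) -> blue(a)]; rule 10 [closed(c) -> bird(a)]. Adds blue(a), bird(a).
Round 2: rule 4 [blue(a) AND penguin(a) AND closed(c) -> ready(a)]. Adds ready(a).
Round 3: rule 7 [ready(a) -> swims(a)]. Adds swims(a).
Round 4: rule 8 [swims(a) -> active(a)]. Adds active(a).
active(a) first appears in round 4.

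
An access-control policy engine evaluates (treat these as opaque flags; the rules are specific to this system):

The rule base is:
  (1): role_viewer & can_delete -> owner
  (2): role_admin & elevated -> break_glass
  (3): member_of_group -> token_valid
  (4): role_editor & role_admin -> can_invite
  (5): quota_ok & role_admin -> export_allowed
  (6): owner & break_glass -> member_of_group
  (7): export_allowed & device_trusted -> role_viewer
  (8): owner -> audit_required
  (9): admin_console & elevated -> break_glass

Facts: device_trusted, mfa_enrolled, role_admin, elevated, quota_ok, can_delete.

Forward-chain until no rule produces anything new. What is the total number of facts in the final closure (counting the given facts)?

Round 1 fires (2), (5), giving break_glass, export_allowed.
Round 2 fires (7), giving role_viewer.
Round 3 fires (1), giving owner.
Round 4 fires (6), (8), giving member_of_group, audit_required.
Round 5 fires (3), giving token_valid.
Closure: {audit_required, break_glass, can_delete, device_trusted, elevated, export_allowed, member_of_group, mfa_enrolled, owner, quota_ok, role_admin, role_viewer, token_valid} — 13 facts.

13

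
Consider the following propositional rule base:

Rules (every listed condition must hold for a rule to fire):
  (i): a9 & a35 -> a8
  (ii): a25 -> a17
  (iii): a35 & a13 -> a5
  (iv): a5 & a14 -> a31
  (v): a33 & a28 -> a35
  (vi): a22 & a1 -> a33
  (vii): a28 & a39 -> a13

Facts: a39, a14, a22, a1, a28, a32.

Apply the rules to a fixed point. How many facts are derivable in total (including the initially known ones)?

[1] (vi) [a22 & a1 -> a33]; (vii) [a28 & a39 -> a13]. ⇒ new: a33, a13.
[2] (v) [a33 & a28 -> a35]. ⇒ new: a35.
[3] (iii) [a35 & a13 -> a5]. ⇒ new: a5.
[4] (iv) [a5 & a14 -> a31]. ⇒ new: a31.
Closure: {a1, a13, a14, a22, a28, a31, a32, a33, a35, a39, a5} — 11 facts.

11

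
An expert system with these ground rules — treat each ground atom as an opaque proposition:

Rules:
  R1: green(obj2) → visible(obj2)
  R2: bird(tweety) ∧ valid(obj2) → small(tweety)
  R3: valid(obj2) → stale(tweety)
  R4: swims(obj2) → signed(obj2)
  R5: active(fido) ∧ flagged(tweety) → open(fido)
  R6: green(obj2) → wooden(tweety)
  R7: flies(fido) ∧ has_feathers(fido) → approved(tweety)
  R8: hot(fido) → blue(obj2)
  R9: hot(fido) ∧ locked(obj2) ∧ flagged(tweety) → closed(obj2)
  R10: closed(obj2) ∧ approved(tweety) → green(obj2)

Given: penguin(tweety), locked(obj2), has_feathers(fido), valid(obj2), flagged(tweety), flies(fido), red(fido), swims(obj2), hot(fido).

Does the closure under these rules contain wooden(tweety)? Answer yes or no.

yes

Round 1 — R3, R4, R7, R8, R9, derive stale(tweety), signed(obj2), approved(tweety), blue(obj2), closed(obj2).
Round 2 — R10, derive green(obj2).
Round 3 — R1, R6, derive visible(obj2), wooden(tweety).
wooden(tweety) appears in round 3, so it is derivable.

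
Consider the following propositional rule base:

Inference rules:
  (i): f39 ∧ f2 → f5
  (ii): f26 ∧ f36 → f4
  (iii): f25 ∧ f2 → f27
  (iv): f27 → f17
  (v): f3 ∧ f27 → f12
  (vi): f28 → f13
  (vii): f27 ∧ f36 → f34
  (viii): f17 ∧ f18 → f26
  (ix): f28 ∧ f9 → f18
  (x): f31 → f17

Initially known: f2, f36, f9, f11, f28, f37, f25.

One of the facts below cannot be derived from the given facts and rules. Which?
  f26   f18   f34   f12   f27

Round 1 fires (iii), (vi), (ix), giving f27, f13, f18.
Round 2 fires (iv), (vii), giving f17, f34.
Round 3 fires (viii), giving f26.
Round 4 fires (ii), giving f4.
Derived: f27 (round 1), f34 (round 2), f18 (round 1), f26 (round 3). f12 never appears in any round.

f12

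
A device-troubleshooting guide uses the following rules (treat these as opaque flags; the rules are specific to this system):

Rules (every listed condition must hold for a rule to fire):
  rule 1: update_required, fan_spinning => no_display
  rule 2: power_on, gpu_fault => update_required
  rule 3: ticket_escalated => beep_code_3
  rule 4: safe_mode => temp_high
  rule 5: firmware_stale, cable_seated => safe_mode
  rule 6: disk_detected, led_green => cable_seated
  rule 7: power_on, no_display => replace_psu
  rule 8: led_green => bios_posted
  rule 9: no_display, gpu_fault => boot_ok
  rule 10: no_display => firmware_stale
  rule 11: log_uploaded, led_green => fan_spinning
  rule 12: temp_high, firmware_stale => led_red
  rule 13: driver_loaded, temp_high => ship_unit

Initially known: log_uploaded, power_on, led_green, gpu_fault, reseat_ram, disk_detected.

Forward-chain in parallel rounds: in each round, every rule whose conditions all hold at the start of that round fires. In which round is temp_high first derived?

Round 1 — rule 2, rule 6, rule 8, rule 11, derive update_required, cable_seated, bios_posted, fan_spinning.
Round 2 — rule 1, derive no_display.
Round 3 — rule 7, rule 9, rule 10, derive replace_psu, boot_ok, firmware_stale.
Round 4 — rule 5, derive safe_mode.
Round 5 — rule 4, derive temp_high.
temp_high first appears in round 5.

5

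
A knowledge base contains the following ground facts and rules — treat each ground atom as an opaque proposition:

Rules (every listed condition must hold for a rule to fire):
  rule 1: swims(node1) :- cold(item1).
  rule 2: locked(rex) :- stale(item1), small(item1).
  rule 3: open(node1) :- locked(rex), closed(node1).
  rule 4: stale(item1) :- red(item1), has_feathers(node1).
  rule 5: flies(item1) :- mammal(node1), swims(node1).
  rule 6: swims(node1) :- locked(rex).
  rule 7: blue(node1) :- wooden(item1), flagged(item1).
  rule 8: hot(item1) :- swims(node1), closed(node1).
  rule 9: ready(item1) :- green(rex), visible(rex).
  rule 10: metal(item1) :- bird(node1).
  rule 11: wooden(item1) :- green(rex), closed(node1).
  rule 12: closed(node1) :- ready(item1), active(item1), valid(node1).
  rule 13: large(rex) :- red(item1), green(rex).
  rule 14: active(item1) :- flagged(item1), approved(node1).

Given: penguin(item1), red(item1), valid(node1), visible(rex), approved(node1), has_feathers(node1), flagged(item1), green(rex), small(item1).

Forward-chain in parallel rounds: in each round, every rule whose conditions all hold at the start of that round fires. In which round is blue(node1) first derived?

4

Round 1: rule 4 [stale(item1) :- red(item1), has_feathers(node1).]; rule 9 [ready(item1) :- green(rex), visible(rex).]; rule 13 [large(rex) :- red(item1), green(rex).]; rule 14 [active(item1) :- flagged(item1), approved(node1).]. Adds stale(item1), ready(item1), large(rex), active(item1).
Round 2: rule 2 [locked(rex) :- stale(item1), small(item1).]; rule 12 [closed(node1) :- ready(item1), active(item1), valid(node1).]. Adds locked(rex), closed(node1).
Round 3: rule 3 [open(node1) :- locked(rex), closed(node1).]; rule 6 [swims(node1) :- locked(rex).]; rule 11 [wooden(item1) :- green(rex), closed(node1).]. Adds open(node1), swims(node1), wooden(item1).
Round 4: rule 7 [blue(node1) :- wooden(item1), flagged(item1).]; rule 8 [hot(item1) :- swims(node1), closed(node1).]. Adds blue(node1), hot(item1).
blue(node1) first appears in round 4.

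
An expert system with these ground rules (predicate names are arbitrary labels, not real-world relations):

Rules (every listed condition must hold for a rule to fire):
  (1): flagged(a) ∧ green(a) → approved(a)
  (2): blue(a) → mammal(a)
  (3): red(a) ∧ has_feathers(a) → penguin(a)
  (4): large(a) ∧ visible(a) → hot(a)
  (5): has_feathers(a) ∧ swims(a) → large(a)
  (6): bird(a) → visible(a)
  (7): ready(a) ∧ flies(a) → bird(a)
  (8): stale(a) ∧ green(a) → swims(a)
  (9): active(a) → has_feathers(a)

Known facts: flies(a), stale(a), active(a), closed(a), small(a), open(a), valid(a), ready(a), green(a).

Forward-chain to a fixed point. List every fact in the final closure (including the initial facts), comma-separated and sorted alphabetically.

Round 1 — (7), (8), (9), derive bird(a), swims(a), has_feathers(a).
Round 2 — (5), (6), derive large(a), visible(a).
Round 3 — (4), derive hot(a).

active(a), bird(a), closed(a), flies(a), green(a), has_feathers(a), hot(a), large(a), open(a), ready(a), small(a), stale(a), swims(a), valid(a), visible(a)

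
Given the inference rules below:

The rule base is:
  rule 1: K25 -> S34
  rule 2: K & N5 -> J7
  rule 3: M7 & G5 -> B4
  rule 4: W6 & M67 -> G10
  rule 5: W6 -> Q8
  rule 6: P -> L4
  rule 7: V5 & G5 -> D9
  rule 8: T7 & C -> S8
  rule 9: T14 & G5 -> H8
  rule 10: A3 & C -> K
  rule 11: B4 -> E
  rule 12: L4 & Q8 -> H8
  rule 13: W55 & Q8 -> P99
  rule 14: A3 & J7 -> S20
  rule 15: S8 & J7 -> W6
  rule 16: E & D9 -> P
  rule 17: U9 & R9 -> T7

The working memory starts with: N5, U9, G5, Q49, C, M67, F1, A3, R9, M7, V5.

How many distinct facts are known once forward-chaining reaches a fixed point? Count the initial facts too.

Round 1 — rule 3, rule 7, rule 10, rule 17, derive B4, D9, K, T7.
Round 2 — rule 2, rule 8, rule 11, derive J7, S8, E.
Round 3 — rule 14, rule 15, rule 16, derive S20, W6, P.
Round 4 — rule 4, rule 5, rule 6, derive G10, Q8, L4.
Round 5 — rule 12, derive H8.
Closure: {A3, B4, C, D9, E, F1, G10, G5, H8, J7, K, L4, M67, M7, N5, P, Q49, Q8, R9, S20, S8, T7, U9, V5, W6} — 25 facts.

25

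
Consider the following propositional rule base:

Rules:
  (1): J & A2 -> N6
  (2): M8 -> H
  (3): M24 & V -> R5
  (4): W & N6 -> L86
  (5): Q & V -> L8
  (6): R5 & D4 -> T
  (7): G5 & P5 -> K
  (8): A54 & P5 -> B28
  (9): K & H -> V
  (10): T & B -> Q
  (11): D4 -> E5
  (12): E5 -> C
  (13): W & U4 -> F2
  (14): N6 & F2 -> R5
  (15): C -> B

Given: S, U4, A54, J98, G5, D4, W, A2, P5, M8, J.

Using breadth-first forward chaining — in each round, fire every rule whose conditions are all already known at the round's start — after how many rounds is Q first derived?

4

Round 1: (1) [J & A2 -> N6]; (2) [M8 -> H]; (7) [G5 & P5 -> K]; (8) [A54 & P5 -> B28]; (11) [D4 -> E5]; (13) [W & U4 -> F2]. New: N6, H, K, B28, E5, F2.
Round 2: (4) [W & N6 -> L86]; (9) [K & H -> V]; (12) [E5 -> C]; (14) [N6 & F2 -> R5]. New: L86, V, C, R5.
Round 3: (6) [R5 & D4 -> T]; (15) [C -> B]. New: T, B.
Round 4: (10) [T & B -> Q]. New: Q.
Q first appears in round 4.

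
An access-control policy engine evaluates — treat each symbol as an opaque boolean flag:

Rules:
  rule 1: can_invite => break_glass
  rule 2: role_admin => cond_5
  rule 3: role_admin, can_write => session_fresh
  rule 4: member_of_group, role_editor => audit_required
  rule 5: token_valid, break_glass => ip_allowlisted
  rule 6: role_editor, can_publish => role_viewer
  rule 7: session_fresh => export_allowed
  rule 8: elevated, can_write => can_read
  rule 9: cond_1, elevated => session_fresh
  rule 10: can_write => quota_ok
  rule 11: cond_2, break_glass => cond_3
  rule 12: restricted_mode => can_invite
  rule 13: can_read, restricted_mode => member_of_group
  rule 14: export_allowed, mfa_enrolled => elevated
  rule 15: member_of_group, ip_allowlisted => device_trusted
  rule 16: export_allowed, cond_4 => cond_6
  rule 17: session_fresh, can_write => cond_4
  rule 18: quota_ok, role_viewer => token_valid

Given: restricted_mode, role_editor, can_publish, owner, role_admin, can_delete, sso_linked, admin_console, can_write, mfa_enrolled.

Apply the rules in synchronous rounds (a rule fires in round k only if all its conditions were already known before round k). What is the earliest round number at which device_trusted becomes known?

6

Round 1: rule 2 [role_admin => cond_5]; rule 3 [role_admin, can_write => session_fresh]; rule 6 [role_editor, can_publish => role_viewer]; rule 10 [can_write => quota_ok]; rule 12 [restricted_mode => can_invite]. Adds cond_5, session_fresh, role_viewer, quota_ok, can_invite.
Round 2: rule 1 [can_invite => break_glass]; rule 7 [session_fresh => export_allowed]; rule 17 [session_fresh, can_write => cond_4]; rule 18 [quota_ok, role_viewer => token_valid]. Adds break_glass, export_allowed, cond_4, token_valid.
Round 3: rule 5 [token_valid, break_glass => ip_allowlisted]; rule 14 [export_allowed, mfa_enrolled => elevated]; rule 16 [export_allowed, cond_4 => cond_6]. Adds ip_allowlisted, elevated, cond_6.
Round 4: rule 8 [elevated, can_write => can_read]. Adds can_read.
Round 5: rule 13 [can_read, restricted_mode => member_of_group]. Adds member_of_group.
Round 6: rule 4 [member_of_group, role_editor => audit_required]; rule 15 [member_of_group, ip_allowlisted => device_trusted]. Adds audit_required, device_trusted.
device_trusted first appears in round 6.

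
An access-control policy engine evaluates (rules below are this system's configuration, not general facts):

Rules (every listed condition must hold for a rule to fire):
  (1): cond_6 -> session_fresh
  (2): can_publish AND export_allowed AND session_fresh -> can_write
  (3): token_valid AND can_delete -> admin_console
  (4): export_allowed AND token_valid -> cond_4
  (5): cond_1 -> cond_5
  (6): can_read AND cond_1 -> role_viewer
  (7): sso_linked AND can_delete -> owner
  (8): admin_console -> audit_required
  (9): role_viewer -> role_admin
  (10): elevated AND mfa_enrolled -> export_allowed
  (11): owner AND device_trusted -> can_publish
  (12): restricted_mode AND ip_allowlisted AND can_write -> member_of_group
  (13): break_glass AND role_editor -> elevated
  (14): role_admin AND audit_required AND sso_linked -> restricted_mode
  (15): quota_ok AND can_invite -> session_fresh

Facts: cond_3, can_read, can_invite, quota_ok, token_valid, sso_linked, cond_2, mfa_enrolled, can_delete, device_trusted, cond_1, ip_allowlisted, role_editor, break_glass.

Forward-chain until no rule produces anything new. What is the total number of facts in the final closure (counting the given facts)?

Round 1: (3) [token_valid AND can_delete -> admin_console]; (5) [cond_1 -> cond_5]; (6) [can_read AND cond_1 -> role_viewer]; (7) [sso_linked AND can_delete -> owner]; (13) [break_glass AND role_editor -> elevated]; (15) [quota_ok AND can_invite -> session_fresh]. Adds admin_console, cond_5, role_viewer, owner, elevated, session_fresh.
Round 2: (8) [admin_console -> audit_required]; (9) [role_viewer -> role_admin]; (10) [elevated AND mfa_enrolled -> export_allowed]; (11) [owner AND device_trusted -> can_publish]. Adds audit_required, role_admin, export_allowed, can_publish.
Round 3: (2) [can_publish AND export_allowed AND session_fresh -> can_write]; (4) [export_allowed AND token_valid -> cond_4]; (14) [role_admin AND audit_required AND sso_linked -> restricted_mode]. Adds can_write, cond_4, restricted_mode.
Round 4: (12) [restricted_mode AND ip_allowlisted AND can_write -> member_of_group]. Adds member_of_group.
Closure: {admin_console, audit_required, break_glass, can_delete, can_invite, can_publish, can_read, can_write, cond_1, cond_2, cond_3, cond_4, cond_5, device_trusted, elevated, export_allowed, ip_allowlisted, member_of_group, mfa_enrolled, owner, quota_ok, restricted_mode, role_admin, role_editor, role_viewer, session_fresh, sso_linked, token_valid} — 28 facts.

28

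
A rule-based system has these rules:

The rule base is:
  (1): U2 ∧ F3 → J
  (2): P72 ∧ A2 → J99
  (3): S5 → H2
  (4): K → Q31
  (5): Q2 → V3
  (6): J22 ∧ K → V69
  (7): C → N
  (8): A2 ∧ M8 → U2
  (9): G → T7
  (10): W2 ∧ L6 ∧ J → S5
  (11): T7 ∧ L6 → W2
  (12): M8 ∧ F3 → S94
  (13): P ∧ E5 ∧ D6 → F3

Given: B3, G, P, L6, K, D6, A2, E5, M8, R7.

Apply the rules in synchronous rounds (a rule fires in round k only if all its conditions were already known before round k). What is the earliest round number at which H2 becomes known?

4

Round 1 — (4), (8), (9), (13), derive Q31, U2, T7, F3.
Round 2 — (1), (11), (12), derive J, W2, S94.
Round 3 — (10), derive S5.
Round 4 — (3), derive H2.
H2 first appears in round 4.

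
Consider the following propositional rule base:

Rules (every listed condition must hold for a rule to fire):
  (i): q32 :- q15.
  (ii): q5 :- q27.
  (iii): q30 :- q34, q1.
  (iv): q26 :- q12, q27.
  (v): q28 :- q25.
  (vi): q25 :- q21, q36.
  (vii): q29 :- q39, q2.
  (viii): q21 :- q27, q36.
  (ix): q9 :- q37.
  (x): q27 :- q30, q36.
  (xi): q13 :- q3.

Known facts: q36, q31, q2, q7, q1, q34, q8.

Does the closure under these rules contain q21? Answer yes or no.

Round 1: (iii) [q30 :- q34, q1.]. Adds q30.
Round 2: (x) [q27 :- q30, q36.]. Adds q27.
Round 3: (ii) [q5 :- q27.]; (viii) [q21 :- q27, q36.]. Adds q5, q21.
Round 4: (vi) [q25 :- q21, q36.]. Adds q25.
Round 5: (v) [q28 :- q25.]. Adds q28.
q21 appears in round 3, so it is derivable.

yes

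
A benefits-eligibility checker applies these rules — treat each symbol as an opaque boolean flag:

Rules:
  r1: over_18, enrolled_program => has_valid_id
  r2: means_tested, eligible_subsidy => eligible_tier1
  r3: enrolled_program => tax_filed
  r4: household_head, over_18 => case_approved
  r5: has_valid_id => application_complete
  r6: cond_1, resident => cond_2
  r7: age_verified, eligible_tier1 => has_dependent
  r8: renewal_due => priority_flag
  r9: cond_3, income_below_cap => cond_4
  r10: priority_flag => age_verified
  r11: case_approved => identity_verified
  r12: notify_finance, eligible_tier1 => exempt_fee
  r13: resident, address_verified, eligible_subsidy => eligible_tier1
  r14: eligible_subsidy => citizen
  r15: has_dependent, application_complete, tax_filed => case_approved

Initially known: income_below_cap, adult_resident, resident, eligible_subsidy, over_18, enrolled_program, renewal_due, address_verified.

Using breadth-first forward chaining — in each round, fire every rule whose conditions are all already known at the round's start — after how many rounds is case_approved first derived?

Round 1 — r1, r3, r8, r13, r14, derive has_valid_id, tax_filed, priority_flag, eligible_tier1, citizen.
Round 2 — r5, r10, derive application_complete, age_verified.
Round 3 — r7, derive has_dependent.
Round 4 — r15, derive case_approved.
case_approved first appears in round 4.

4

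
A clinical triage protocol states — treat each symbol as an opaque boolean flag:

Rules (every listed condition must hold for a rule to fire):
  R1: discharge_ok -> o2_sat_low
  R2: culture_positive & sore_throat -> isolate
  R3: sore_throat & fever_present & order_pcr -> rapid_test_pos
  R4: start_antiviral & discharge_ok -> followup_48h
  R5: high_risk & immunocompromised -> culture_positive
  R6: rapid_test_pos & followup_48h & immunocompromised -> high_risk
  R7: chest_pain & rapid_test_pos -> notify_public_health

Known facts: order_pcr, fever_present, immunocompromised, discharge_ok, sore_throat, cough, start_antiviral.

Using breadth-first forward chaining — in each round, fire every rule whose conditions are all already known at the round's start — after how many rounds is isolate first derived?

[1] R1 [discharge_ok -> o2_sat_low]; R3 [sore_throat & fever_present & order_pcr -> rapid_test_pos]; R4 [start_antiviral & discharge_ok -> followup_48h]. ⇒ new: o2_sat_low, rapid_test_pos, followup_48h.
[2] R6 [rapid_test_pos & followup_48h & immunocompromised -> high_risk]. ⇒ new: high_risk.
[3] R5 [high_risk & immunocompromised -> culture_positive]. ⇒ new: culture_positive.
[4] R2 [culture_positive & sore_throat -> isolate]. ⇒ new: isolate.
isolate first appears in round 4.

4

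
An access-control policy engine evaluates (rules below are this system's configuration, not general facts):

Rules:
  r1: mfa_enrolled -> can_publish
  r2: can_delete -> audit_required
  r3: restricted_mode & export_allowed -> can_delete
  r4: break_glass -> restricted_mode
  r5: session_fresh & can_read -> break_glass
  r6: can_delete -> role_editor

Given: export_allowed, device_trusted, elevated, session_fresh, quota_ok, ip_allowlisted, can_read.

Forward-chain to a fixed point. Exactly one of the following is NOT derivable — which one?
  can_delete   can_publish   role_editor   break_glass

can_publish

Round 1: r5 [session_fresh & can_read -> break_glass]. New: break_glass.
Round 2: r4 [break_glass -> restricted_mode]. New: restricted_mode.
Round 3: r3 [restricted_mode & export_allowed -> can_delete]. New: can_delete.
Round 4: r2 [can_delete -> audit_required]; r6 [can_delete -> role_editor]. New: audit_required, role_editor.
Derived: role_editor (round 4), can_delete (round 3), break_glass (round 1). can_publish never appears in any round.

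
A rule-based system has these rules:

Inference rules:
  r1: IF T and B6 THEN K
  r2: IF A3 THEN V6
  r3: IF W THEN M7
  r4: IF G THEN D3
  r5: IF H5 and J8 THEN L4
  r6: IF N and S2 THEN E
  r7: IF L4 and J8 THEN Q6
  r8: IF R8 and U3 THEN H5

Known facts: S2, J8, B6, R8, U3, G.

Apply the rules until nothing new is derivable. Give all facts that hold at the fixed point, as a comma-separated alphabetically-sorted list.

Round 1: r4 [IF G THEN D3]; r8 [IF R8 and U3 THEN H5]. New: D3, H5.
Round 2: r5 [IF H5 and J8 THEN L4]. New: L4.
Round 3: r7 [IF L4 and J8 THEN Q6]. New: Q6.

B6, D3, G, H5, J8, L4, Q6, R8, S2, U3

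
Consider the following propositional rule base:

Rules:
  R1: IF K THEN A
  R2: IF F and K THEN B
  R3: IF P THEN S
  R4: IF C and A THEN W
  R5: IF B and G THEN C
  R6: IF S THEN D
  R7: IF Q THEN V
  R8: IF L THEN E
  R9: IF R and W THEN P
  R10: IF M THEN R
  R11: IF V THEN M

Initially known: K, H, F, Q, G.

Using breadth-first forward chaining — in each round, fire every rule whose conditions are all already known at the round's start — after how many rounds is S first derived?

Round 1: R1 [IF K THEN A]; R2 [IF F and K THEN B]; R7 [IF Q THEN V]. New: A, B, V.
Round 2: R5 [IF B and G THEN C]; R11 [IF V THEN M]. New: C, M.
Round 3: R4 [IF C and A THEN W]; R10 [IF M THEN R]. New: W, R.
Round 4: R9 [IF R and W THEN P]. New: P.
Round 5: R3 [IF P THEN S]. New: S.
S first appears in round 5.

5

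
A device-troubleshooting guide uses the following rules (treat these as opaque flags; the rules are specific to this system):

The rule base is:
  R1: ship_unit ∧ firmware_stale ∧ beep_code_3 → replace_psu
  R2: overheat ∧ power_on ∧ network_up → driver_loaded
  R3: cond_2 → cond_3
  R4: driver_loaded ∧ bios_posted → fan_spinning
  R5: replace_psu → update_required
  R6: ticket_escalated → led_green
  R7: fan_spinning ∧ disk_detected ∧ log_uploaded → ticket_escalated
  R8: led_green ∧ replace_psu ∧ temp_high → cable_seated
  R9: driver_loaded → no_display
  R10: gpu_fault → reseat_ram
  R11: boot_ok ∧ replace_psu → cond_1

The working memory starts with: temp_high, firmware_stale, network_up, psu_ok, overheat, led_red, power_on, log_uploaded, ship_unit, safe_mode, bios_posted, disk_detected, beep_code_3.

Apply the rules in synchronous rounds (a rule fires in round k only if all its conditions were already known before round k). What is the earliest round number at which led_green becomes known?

Round 1: R1 [ship_unit ∧ firmware_stale ∧ beep_code_3 → replace_psu]; R2 [overheat ∧ power_on ∧ network_up → driver_loaded]. New: replace_psu, driver_loaded.
Round 2: R4 [driver_loaded ∧ bios_posted → fan_spinning]; R5 [replace_psu → update_required]; R9 [driver_loaded → no_display]. New: fan_spinning, update_required, no_display.
Round 3: R7 [fan_spinning ∧ disk_detected ∧ log_uploaded → ticket_escalated]. New: ticket_escalated.
Round 4: R6 [ticket_escalated → led_green]. New: led_green.
led_green first appears in round 4.

4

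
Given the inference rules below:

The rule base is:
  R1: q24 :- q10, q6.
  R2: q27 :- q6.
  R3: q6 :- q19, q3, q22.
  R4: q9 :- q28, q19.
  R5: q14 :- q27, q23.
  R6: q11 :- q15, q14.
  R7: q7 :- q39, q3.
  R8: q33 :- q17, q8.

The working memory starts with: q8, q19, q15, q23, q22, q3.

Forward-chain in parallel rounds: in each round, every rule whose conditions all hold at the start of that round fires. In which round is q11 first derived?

Round 1: R3 [q6 :- q19, q3, q22.]. Adds q6.
Round 2: R2 [q27 :- q6.]. Adds q27.
Round 3: R5 [q14 :- q27, q23.]. Adds q14.
Round 4: R6 [q11 :- q15, q14.]. Adds q11.
q11 first appears in round 4.

4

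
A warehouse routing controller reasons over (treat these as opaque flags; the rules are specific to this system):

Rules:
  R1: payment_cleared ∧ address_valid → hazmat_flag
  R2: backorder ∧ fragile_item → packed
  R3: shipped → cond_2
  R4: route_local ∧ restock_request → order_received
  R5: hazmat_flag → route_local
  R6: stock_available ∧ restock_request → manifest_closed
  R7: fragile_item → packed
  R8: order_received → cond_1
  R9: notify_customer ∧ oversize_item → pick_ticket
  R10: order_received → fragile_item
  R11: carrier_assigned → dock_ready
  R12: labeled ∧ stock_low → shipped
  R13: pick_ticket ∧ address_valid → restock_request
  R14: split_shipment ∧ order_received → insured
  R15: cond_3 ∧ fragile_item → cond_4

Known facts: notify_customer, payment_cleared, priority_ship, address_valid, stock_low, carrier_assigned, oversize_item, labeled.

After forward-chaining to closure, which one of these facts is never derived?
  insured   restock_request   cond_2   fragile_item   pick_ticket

Round 1 fires R1, R9, R11, R12, giving hazmat_flag, pick_ticket, dock_ready, shipped.
Round 2 fires R3, R5, R13, giving cond_2, route_local, restock_request.
Round 3 fires R4, giving order_received.
Round 4 fires R8, R10, giving cond_1, fragile_item.
Round 5 fires R7, giving packed.
Derived: pick_ticket (round 1), fragile_item (round 4), cond_2 (round 2), restock_request (round 2). insured never appears in any round.

insured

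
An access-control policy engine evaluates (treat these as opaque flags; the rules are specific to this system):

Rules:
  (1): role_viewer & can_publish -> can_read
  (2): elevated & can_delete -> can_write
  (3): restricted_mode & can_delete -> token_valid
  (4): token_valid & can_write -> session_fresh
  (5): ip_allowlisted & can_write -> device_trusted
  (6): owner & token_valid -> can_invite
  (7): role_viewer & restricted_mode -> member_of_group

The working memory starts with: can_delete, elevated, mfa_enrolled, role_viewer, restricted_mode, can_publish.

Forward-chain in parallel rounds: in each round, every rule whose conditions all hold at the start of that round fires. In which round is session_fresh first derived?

Round 1 — (1), (2), (3), (7), derive can_read, can_write, token_valid, member_of_group.
Round 2 — (4), derive session_fresh.
session_fresh first appears in round 2.

2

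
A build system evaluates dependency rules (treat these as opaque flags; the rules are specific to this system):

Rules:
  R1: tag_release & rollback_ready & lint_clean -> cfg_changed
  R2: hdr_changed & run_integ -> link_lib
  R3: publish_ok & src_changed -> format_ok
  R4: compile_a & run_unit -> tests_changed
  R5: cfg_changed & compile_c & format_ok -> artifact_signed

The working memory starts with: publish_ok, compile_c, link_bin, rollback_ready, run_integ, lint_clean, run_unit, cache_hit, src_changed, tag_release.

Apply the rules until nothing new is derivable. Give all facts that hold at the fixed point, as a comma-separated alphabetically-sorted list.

Round 1: R1 [tag_release & rollback_ready & lint_clean -> cfg_changed]; R3 [publish_ok & src_changed -> format_ok]. New: cfg_changed, format_ok.
Round 2: R5 [cfg_changed & compile_c & format_ok -> artifact_signed]. New: artifact_signed.

artifact_signed, cache_hit, cfg_changed, compile_c, format_ok, link_bin, lint_clean, publish_ok, rollback_ready, run_integ, run_unit, src_changed, tag_release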